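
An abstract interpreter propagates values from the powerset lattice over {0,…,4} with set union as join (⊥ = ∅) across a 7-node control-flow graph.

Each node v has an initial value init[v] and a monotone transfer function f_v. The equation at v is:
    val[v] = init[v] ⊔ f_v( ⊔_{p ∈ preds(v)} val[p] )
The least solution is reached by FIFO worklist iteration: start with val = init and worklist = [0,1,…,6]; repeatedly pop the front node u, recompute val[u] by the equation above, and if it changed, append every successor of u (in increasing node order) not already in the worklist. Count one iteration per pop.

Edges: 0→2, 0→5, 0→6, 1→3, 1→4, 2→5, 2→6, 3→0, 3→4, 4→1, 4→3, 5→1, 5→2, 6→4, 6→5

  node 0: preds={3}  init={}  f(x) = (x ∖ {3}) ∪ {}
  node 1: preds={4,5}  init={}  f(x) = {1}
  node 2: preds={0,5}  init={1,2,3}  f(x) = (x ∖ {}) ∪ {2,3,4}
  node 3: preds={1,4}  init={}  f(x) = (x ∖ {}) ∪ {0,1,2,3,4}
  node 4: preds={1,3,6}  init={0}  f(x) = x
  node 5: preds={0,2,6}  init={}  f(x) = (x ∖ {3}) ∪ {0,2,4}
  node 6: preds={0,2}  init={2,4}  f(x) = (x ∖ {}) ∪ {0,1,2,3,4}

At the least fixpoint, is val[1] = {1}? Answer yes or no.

Worklist (14 pops):
  #1 pop 0: in={} → {} (no change)
  #2 pop 1: in={0} → {1} (was {}); enqueue []
  #3 pop 2: in={} → {1,2,3,4} (was {1,2,3}); enqueue []
  #4 pop 3: in={0,1} → {0,1,2,3,4} (was {}); enqueue [0]
  #5 pop 4: in={0,1,2,3,4} → {0,1,2,3,4} (was {0}); enqueue [1,3]
  #6 pop 5: in={1,2,3,4} → {0,1,2,4} (was {}); enqueue [2]
  #7 pop 6: in={1,2,3,4} → {0,1,2,3,4} (was {2,4}); enqueue [4,5]
  #8 pop 0: in={0,1,2,3,4} → {0,1,2,4} (was {}); enqueue [6]
  #9 pop 1: in={0,1,2,3,4} → {1} (no change)
  #10 pop 3: in={0,1,2,3,4} → {0,1,2,3,4} (no change)
  #11 pop 2: in={0,1,2,4} → {0,1,2,3,4} (was {1,2,3,4}); enqueue []
  #12 pop 4: in={0,1,2,3,4} → {0,1,2,3,4} (no change)
  #13 pop 5: in={0,1,2,3,4} → {0,1,2,4} (no change)
  #14 pop 6: in={0,1,2,3,4} → {0,1,2,3,4} (no change)

Fixpoint:
  val[0] = {0,1,2,4}
  val[1] = {1}
  val[2] = {0,1,2,3,4}
  val[3] = {0,1,2,3,4}
  val[4] = {0,1,2,3,4}
  val[5] = {0,1,2,4}
  val[6] = {0,1,2,3,4}

yes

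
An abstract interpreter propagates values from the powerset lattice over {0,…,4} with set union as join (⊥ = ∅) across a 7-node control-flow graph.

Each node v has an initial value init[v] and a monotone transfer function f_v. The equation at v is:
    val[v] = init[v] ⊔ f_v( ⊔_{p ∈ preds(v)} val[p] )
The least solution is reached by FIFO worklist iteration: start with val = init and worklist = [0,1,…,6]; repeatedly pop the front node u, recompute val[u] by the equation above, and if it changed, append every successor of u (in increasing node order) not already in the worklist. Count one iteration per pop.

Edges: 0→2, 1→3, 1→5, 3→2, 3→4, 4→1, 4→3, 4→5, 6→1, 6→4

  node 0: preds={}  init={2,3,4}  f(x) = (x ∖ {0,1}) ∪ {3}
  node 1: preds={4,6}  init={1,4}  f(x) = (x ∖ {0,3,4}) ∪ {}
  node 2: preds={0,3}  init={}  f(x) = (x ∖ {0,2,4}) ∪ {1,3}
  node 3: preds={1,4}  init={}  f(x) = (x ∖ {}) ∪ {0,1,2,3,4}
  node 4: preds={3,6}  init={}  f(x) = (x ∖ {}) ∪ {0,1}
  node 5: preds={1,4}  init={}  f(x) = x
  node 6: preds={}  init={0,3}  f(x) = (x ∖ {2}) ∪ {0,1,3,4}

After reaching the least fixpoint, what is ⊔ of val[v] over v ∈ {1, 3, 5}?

{0,1,2,3,4}

Iteration log — 12 steps:
  step 1. node 0  ⊔preds={}  new={2,3,4}  stable
  step 2. node 1  ⊔preds={0,3}  new={1,4}  stable
  step 3. node 2  ⊔preds={2,3,4}  new={1,3}  old={}  +wl: 
  step 4. node 3  ⊔preds={1,4}  new={0,1,2,3,4}  old={}  +wl: 2
  step 5. node 4  ⊔preds={0,1,2,3,4}  new={0,1,2,3,4}  old={}  +wl: 1,3
  step 6. node 5  ⊔preds={0,1,2,3,4}  new={0,1,2,3,4}  old={}  +wl: 
  step 7. node 6  ⊔preds={}  new={0,1,3,4}  old={0,3}  +wl: 4
  step 8. node 2  ⊔preds={0,1,2,3,4}  new={1,3}  stable
  step 9. node 1  ⊔preds={0,1,2,3,4}  new={1,2,4}  old={1,4}  +wl: 5
  step 10. node 3  ⊔preds={0,1,2,3,4}  new={0,1,2,3,4}  stable
  step 11. node 4  ⊔preds={0,1,2,3,4}  new={0,1,2,3,4}  stable
  step 12. node 5  ⊔preds={0,1,2,3,4}  new={0,1,2,3,4}  stable

Least fixpoint reached:
  node 0: {2,3,4}
  node 1: {1,2,4}
  node 2: {1,3}
  node 3: {0,1,2,3,4}
  node 4: {0,1,2,3,4}
  node 5: {0,1,2,3,4}
  node 6: {0,1,3,4}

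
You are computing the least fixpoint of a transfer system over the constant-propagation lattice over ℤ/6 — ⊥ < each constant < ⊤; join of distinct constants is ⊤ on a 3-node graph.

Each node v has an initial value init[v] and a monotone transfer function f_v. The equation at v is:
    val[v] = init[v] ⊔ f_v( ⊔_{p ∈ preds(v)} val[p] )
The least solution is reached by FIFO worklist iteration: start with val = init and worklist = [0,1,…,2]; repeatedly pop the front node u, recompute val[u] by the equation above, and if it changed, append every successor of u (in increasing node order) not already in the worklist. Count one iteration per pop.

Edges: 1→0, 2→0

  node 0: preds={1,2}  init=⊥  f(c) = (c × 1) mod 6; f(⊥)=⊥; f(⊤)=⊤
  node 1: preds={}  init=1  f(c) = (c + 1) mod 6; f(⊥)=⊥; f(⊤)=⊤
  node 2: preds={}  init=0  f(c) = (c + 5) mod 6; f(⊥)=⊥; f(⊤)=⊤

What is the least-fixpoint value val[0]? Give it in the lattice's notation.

⊤

Iteration log — 3 steps:
  step 1. node 0  ⊔preds=⊤  new=⊤  old=⊥  +wl: 
  step 2. node 1  ⊔preds=⊥  new=1  stable
  step 3. node 2  ⊔preds=⊥  new=0  stable

Least fixpoint reached:
  node 0: ⊤
  node 1: 1
  node 2: 0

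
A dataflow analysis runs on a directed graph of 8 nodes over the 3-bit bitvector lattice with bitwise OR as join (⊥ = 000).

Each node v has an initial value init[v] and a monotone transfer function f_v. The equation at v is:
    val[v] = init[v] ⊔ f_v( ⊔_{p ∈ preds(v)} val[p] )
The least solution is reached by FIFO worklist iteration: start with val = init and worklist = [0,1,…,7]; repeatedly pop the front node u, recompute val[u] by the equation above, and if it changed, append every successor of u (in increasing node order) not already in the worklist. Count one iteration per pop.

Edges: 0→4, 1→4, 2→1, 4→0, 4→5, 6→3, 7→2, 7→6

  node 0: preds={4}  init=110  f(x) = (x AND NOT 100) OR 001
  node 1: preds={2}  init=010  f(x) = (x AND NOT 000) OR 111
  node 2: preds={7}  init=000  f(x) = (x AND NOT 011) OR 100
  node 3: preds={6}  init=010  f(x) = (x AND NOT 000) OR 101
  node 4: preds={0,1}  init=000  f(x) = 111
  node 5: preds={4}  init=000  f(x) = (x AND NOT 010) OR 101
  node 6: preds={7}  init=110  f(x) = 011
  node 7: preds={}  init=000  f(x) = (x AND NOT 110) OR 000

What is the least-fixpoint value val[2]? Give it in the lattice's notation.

100

Iteration log — 11 steps:
  step 1. node 0  ⊔preds=000  new=111  old=110  +wl: 
  step 2. node 1  ⊔preds=000  new=111  old=010  +wl: 
  step 3. node 2  ⊔preds=000  new=100  old=000  +wl: 1
  step 4. node 3  ⊔preds=110  new=111  old=010  +wl: 
  step 5. node 4  ⊔preds=111  new=111  old=000  +wl: 0
  step 6. node 5  ⊔preds=111  new=101  old=000  +wl: 
  step 7. node 6  ⊔preds=000  new=111  old=110  +wl: 3
  step 8. node 7  ⊔preds=000  new=000  stable
  step 9. node 1  ⊔preds=100  new=111  stable
  step 10. node 0  ⊔preds=111  new=111  stable
  step 11. node 3  ⊔preds=111  new=111  stable

Least fixpoint reached:
  node 0: 111
  node 1: 111
  node 2: 100
  node 3: 111
  node 4: 111
  node 5: 101
  node 6: 111
  node 7: 000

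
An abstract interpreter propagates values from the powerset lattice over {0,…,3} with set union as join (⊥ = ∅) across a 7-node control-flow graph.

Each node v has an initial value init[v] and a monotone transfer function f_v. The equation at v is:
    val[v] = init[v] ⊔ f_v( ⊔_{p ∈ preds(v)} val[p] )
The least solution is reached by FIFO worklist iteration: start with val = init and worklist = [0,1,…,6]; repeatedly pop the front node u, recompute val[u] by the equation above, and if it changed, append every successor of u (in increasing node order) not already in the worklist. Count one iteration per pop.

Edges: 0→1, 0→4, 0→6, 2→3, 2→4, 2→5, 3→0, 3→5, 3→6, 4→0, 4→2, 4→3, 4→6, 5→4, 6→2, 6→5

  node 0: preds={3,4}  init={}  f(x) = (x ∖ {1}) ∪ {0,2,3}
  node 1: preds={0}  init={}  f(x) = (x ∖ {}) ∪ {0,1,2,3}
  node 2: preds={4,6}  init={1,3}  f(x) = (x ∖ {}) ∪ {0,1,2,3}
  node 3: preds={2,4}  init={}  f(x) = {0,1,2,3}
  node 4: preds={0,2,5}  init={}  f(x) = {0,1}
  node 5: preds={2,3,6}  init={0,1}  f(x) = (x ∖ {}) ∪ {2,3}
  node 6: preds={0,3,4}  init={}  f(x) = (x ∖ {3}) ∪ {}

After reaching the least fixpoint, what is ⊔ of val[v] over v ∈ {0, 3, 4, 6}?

Worklist (12 pops):
  #1 pop 0: in={} → {0,2,3} (was {}); enqueue []
  #2 pop 1: in={0,2,3} → {0,1,2,3} (was {}); enqueue []
  #3 pop 2: in={} → {0,1,2,3} (was {1,3}); enqueue []
  #4 pop 3: in={0,1,2,3} → {0,1,2,3} (was {}); enqueue [0]
  #5 pop 4: in={0,1,2,3} → {0,1} (was {}); enqueue [2,3]
  #6 pop 5: in={0,1,2,3} → {0,1,2,3} (was {0,1}); enqueue [4]
  #7 pop 6: in={0,1,2,3} → {0,1,2} (was {}); enqueue [5]
  #8 pop 0: in={0,1,2,3} → {0,2,3} (no change)
  #9 pop 2: in={0,1,2} → {0,1,2,3} (no change)
  #10 pop 3: in={0,1,2,3} → {0,1,2,3} (no change)
  #11 pop 4: in={0,1,2,3} → {0,1} (no change)
  #12 pop 5: in={0,1,2,3} → {0,1,2,3} (no change)

Fixpoint:
  val[0] = {0,2,3}
  val[1] = {0,1,2,3}
  val[2] = {0,1,2,3}
  val[3] = {0,1,2,3}
  val[4] = {0,1}
  val[5] = {0,1,2,3}
  val[6] = {0,1,2}

{0,1,2,3}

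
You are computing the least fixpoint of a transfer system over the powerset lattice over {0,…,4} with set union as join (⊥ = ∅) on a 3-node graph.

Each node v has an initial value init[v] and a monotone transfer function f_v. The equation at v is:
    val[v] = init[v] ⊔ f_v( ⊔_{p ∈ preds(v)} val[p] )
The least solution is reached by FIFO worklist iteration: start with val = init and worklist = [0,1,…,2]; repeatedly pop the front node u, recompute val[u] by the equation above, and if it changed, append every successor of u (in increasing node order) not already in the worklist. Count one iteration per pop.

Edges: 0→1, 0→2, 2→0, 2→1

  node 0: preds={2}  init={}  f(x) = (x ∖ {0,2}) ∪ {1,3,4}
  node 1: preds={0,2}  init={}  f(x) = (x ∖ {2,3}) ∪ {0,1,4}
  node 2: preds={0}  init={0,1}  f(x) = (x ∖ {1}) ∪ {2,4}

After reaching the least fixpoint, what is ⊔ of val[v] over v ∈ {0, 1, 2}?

{0,1,2,3,4}

Worklist (5 pops):
  #1 pop 0: in={0,1} → {1,3,4} (was {}); enqueue []
  #2 pop 1: in={0,1,3,4} → {0,1,4} (was {}); enqueue []
  #3 pop 2: in={1,3,4} → {0,1,2,3,4} (was {0,1}); enqueue [0,1]
  #4 pop 0: in={0,1,2,3,4} → {1,3,4} (no change)
  #5 pop 1: in={0,1,2,3,4} → {0,1,4} (no change)

Fixpoint:
  val[0] = {1,3,4}
  val[1] = {0,1,4}
  val[2] = {0,1,2,3,4}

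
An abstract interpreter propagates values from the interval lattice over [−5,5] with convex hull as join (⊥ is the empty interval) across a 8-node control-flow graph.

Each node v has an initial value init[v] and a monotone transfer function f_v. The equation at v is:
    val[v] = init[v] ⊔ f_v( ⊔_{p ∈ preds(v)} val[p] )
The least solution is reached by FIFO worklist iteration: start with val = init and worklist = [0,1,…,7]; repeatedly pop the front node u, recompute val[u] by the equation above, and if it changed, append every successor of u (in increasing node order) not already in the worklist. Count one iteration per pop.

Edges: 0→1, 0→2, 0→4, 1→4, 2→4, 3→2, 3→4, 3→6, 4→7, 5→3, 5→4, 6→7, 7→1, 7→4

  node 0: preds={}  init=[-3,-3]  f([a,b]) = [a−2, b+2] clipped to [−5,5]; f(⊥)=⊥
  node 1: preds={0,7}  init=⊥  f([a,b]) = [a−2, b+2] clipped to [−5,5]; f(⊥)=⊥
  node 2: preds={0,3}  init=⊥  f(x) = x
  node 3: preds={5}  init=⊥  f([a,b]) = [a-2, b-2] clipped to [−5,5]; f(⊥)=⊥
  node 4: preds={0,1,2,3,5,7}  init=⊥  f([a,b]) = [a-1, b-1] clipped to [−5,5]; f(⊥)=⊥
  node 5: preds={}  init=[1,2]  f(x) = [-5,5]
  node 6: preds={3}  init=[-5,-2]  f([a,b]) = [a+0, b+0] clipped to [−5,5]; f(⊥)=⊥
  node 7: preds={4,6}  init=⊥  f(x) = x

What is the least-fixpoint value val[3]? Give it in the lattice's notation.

[-5,3]

Trace (18 dequeues):
  [1] u=0 | in ⊥ | out [-3,-3] | ==
  [2] u=1 | in [-3,-3] | out [-5,-1] | prev ⊥ | push {}
  [3] u=2 | in [-3,-3] | out [-3,-3] | prev ⊥ | push {}
  [4] u=3 | in [1,2] | out [-1,0] | prev ⊥ | push {2}
  [5] u=4 | in [-5,2] | out [-5,1] | prev ⊥ | push {}
  [6] u=5 | in ⊥ | out [-5,5] | prev [1,2] | push {3,4}
  [7] u=6 | in [-1,0] | out [-5,0] | prev [-5,-2] | push {}
  [8] u=7 | in [-5,1] | out [-5,1] | prev ⊥ | push {1}
  [9] u=2 | in [-3,0] | out [-3,0] | prev [-3,-3] | push {}
  [10] u=3 | in [-5,5] | out [-5,3] | prev [-1,0] | push {2,6}
  [11] u=4 | in [-5,5] | out [-5,4] | prev [-5,1] | push {7}
  [12] u=1 | in [-5,1] | out [-5,3] | prev [-5,-1] | push {4}
  [13] u=2 | in [-5,3] | out [-5,3] | prev [-3,0] | push {}
  [14] u=6 | in [-5,3] | out [-5,3] | prev [-5,0] | push {}
  [15] u=7 | in [-5,4] | out [-5,4] | prev [-5,1] | push {1}
  [16] u=4 | in [-5,5] | out [-5,4] | ==
  [17] u=1 | in [-5,4] | out [-5,5] | prev [-5,3] | push {4}
  [18] u=4 | in [-5,5] | out [-5,4] | ==

Converged values:
  [0] [-3,-3]
  [1] [-5,5]
  [2] [-5,3]
  [3] [-5,3]
  [4] [-5,4]
  [5] [-5,5]
  [6] [-5,3]
  [7] [-5,4]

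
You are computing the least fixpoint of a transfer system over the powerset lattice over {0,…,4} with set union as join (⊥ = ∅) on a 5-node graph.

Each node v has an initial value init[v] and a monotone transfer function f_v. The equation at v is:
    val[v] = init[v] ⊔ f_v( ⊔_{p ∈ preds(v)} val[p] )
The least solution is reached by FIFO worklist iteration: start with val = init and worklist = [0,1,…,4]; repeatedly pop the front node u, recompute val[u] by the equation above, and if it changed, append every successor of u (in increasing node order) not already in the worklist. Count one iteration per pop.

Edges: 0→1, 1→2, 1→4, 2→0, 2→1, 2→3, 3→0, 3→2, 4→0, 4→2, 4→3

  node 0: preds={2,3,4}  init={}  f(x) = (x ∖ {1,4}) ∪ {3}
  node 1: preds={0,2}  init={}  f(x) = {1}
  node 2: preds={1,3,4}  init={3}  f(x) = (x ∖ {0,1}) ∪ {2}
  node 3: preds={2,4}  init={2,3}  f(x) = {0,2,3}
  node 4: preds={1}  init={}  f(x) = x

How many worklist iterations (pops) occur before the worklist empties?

Trace (9 dequeues):
  [1] u=0 | in {2,3} | out {2,3} | prev {} | push {}
  [2] u=1 | in {2,3} | out {1} | prev {} | push {}
  [3] u=2 | in {1,2,3} | out {2,3} | prev {3} | push {0,1}
  [4] u=3 | in {2,3} | out {0,2,3} | prev {2,3} | push {2}
  [5] u=4 | in {1} | out {1} | prev {} | push {3}
  [6] u=0 | in {0,1,2,3} | out {0,2,3} | prev {2,3} | push {}
  [7] u=1 | in {0,2,3} | out {1} | ==
  [8] u=2 | in {0,1,2,3} | out {2,3} | ==
  [9] u=3 | in {1,2,3} | out {0,2,3} | ==

Converged values:
  [0] {0,2,3}
  [1] {1}
  [2] {2,3}
  [3] {0,2,3}
  [4] {1}

9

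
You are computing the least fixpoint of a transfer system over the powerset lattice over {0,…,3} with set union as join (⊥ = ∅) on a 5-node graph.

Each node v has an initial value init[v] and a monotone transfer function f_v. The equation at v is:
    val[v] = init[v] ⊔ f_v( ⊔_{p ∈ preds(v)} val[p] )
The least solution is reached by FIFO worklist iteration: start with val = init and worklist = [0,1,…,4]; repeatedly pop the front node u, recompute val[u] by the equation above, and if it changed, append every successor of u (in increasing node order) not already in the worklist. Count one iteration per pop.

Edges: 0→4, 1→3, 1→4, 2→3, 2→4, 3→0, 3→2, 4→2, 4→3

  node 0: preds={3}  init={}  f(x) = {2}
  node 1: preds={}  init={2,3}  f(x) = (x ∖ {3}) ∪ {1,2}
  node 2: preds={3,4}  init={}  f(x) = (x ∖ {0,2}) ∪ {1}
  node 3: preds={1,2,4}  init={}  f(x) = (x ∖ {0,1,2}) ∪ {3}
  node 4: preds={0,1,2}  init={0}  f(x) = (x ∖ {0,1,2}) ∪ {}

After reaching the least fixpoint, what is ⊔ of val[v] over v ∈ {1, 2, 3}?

Trace (9 dequeues):
  [1] u=0 | in {} | out {2} | prev {} | push {}
  [2] u=1 | in {} | out {1,2,3} | prev {2,3} | push {}
  [3] u=2 | in {0} | out {1} | prev {} | push {}
  [4] u=3 | in {0,1,2,3} | out {3} | prev {} | push {0,2}
  [5] u=4 | in {1,2,3} | out {0,3} | prev {0} | push {3}
  [6] u=0 | in {3} | out {2} | ==
  [7] u=2 | in {0,3} | out {1,3} | prev {1} | push {4}
  [8] u=3 | in {0,1,2,3} | out {3} | ==
  [9] u=4 | in {1,2,3} | out {0,3} | ==

Converged values:
  [0] {2}
  [1] {1,2,3}
  [2] {1,3}
  [3] {3}
  [4] {0,3}

{1,2,3}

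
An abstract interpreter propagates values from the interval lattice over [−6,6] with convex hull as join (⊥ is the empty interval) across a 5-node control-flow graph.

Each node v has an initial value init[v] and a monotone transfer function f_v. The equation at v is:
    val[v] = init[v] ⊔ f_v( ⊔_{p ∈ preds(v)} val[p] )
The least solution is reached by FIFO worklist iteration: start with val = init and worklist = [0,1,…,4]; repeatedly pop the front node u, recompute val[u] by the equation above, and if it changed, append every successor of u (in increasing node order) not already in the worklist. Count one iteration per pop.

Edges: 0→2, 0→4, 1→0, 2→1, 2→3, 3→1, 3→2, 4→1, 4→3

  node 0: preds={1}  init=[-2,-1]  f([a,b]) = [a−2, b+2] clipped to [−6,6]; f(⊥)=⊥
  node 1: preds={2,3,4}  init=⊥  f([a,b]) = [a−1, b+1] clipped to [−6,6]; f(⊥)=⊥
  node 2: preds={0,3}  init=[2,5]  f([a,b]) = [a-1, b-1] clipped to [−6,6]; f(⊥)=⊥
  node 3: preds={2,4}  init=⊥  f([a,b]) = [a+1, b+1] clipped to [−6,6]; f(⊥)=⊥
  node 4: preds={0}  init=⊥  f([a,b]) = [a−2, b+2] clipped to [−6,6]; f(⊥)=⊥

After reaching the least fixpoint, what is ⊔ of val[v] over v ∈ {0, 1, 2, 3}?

Iteration log — 19 steps:
  step 1. node 0  ⊔preds=⊥  new=[-2,-1]  stable
  step 2. node 1  ⊔preds=[2,5]  new=[1,6]  old=⊥  +wl: 0
  step 3. node 2  ⊔preds=[-2,-1]  new=[-3,5]  old=[2,5]  +wl: 1
  step 4. node 3  ⊔preds=[-3,5]  new=[-2,6]  old=⊥  +wl: 2
  step 5. node 4  ⊔preds=[-2,-1]  new=[-4,1]  old=⊥  +wl: 3
  step 6. node 0  ⊔preds=[1,6]  new=[-2,6]  old=[-2,-1]  +wl: 4
  step 7. node 1  ⊔preds=[-4,6]  new=[-5,6]  old=[1,6]  +wl: 0
  step 8. node 2  ⊔preds=[-2,6]  new=[-3,5]  stable
  step 9. node 3  ⊔preds=[-4,5]  new=[-3,6]  old=[-2,6]  +wl: 1,2
  step 10. node 4  ⊔preds=[-2,6]  new=[-4,6]  old=[-4,1]  +wl: 3
  step 11. node 0  ⊔preds=[-5,6]  new=[-6,6]  old=[-2,6]  +wl: 4
  step 12. node 1  ⊔preds=[-4,6]  new=[-5,6]  stable
  step 13. node 2  ⊔preds=[-6,6]  new=[-6,5]  old=[-3,5]  +wl: 1
  step 14. node 3  ⊔preds=[-6,6]  new=[-5,6]  old=[-3,6]  +wl: 2
  step 15. node 4  ⊔preds=[-6,6]  new=[-6,6]  old=[-4,6]  +wl: 3
  step 16. node 1  ⊔preds=[-6,6]  new=[-6,6]  old=[-5,6]  +wl: 0
  step 17. node 2  ⊔preds=[-6,6]  new=[-6,5]  stable
  step 18. node 3  ⊔preds=[-6,6]  new=[-5,6]  stable
  step 19. node 0  ⊔preds=[-6,6]  new=[-6,6]  stable

Least fixpoint reached:
  node 0: [-6,6]
  node 1: [-6,6]
  node 2: [-6,5]
  node 3: [-5,6]
  node 4: [-6,6]

[-6,6]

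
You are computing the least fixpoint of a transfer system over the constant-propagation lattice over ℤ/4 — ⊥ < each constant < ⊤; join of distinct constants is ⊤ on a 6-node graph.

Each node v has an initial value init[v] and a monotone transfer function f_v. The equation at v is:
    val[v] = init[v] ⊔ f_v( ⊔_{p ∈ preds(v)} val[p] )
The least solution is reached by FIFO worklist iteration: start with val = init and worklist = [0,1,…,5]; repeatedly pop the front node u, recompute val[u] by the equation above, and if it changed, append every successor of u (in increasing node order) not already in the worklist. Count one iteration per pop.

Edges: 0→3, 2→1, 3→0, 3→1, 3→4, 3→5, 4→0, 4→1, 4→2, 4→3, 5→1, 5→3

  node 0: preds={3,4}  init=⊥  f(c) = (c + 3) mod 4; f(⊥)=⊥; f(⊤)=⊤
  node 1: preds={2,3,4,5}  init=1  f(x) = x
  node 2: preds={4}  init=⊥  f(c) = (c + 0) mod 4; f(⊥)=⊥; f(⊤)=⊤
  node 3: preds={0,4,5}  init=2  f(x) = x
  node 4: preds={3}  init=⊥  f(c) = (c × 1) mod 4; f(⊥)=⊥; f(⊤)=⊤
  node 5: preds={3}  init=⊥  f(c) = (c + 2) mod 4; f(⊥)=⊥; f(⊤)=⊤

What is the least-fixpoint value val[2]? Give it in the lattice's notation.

Iteration log — 11 steps:
  step 1. node 0  ⊔preds=2  new=1  old=⊥  +wl: 
  step 2. node 1  ⊔preds=2  new=⊤  old=1  +wl: 
  step 3. node 2  ⊔preds=⊥  new=⊥  stable
  step 4. node 3  ⊔preds=1  new=⊤  old=2  +wl: 0,1
  step 5. node 4  ⊔preds=⊤  new=⊤  old=⊥  +wl: 2,3
  step 6. node 5  ⊔preds=⊤  new=⊤  old=⊥  +wl: 
  step 7. node 0  ⊔preds=⊤  new=⊤  old=1  +wl: 
  step 8. node 1  ⊔preds=⊤  new=⊤  stable
  step 9. node 2  ⊔preds=⊤  new=⊤  old=⊥  +wl: 1
  step 10. node 3  ⊔preds=⊤  new=⊤  stable
  step 11. node 1  ⊔preds=⊤  new=⊤  stable

Least fixpoint reached:
  node 0: ⊤
  node 1: ⊤
  node 2: ⊤
  node 3: ⊤
  node 4: ⊤
  node 5: ⊤

⊤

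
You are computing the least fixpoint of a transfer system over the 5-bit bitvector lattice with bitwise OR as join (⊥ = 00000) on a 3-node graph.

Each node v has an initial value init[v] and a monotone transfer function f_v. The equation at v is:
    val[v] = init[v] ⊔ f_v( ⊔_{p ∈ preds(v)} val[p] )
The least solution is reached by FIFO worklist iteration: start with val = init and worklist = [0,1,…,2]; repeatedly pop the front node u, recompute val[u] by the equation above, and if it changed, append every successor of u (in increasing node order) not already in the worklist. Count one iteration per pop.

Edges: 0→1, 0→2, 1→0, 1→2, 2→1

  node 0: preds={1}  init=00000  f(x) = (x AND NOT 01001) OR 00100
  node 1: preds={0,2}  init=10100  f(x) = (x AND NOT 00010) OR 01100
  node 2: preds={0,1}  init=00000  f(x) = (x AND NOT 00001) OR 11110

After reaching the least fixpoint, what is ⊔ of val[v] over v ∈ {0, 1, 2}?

Trace (5 dequeues):
  [1] u=0 | in 10100 | out 10100 | prev 00000 | push {}
  [2] u=1 | in 10100 | out 11100 | prev 10100 | push {0}
  [3] u=2 | in 11100 | out 11110 | prev 00000 | push {1}
  [4] u=0 | in 11100 | out 10100 | ==
  [5] u=1 | in 11110 | out 11100 | ==

Converged values:
  [0] 10100
  [1] 11100
  [2] 11110

11110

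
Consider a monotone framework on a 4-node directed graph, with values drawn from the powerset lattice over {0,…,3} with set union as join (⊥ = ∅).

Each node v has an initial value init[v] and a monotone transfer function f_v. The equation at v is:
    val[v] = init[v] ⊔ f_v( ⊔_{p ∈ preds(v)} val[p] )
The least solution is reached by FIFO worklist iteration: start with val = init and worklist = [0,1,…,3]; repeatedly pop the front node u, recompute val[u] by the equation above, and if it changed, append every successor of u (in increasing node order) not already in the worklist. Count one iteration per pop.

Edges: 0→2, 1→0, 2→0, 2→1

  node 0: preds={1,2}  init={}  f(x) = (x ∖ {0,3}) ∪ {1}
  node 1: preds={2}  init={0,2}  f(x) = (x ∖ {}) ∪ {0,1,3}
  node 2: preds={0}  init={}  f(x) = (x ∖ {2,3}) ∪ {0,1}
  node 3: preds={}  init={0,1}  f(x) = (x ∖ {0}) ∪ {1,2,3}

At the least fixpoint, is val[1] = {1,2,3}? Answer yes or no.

no

Iteration log — 6 steps:
  step 1. node 0  ⊔preds={0,2}  new={1,2}  old={}  +wl: 
  step 2. node 1  ⊔preds={}  new={0,1,2,3}  old={0,2}  +wl: 0
  step 3. node 2  ⊔preds={1,2}  new={0,1}  old={}  +wl: 1
  step 4. node 3  ⊔preds={}  new={0,1,2,3}  old={0,1}  +wl: 
  step 5. node 0  ⊔preds={0,1,2,3}  new={1,2}  stable
  step 6. node 1  ⊔preds={0,1}  new={0,1,2,3}  stable

Least fixpoint reached:
  node 0: {1,2}
  node 1: {0,1,2,3}
  node 2: {0,1}
  node 3: {0,1,2,3}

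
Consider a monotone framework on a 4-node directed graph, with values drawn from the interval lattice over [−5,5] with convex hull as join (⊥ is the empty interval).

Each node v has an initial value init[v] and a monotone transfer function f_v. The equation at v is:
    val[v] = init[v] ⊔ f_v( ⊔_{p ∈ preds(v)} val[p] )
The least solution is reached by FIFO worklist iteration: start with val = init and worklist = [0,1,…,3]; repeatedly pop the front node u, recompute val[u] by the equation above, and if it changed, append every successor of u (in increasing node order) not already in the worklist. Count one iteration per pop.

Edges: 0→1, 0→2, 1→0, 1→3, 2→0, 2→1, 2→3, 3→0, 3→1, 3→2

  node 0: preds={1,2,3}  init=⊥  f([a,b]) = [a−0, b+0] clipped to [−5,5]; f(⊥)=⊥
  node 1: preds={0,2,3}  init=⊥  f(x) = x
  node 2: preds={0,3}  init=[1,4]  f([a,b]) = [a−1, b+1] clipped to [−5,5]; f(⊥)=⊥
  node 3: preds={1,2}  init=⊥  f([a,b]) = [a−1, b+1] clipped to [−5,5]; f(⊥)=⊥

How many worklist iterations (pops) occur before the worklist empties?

Iteration log — 19 steps:
  step 1. node 0  ⊔preds=[1,4]  new=[1,4]  old=⊥  +wl: 
  step 2. node 1  ⊔preds=[1,4]  new=[1,4]  old=⊥  +wl: 0
  step 3. node 2  ⊔preds=[1,4]  new=[0,5]  old=[1,4]  +wl: 1
  step 4. node 3  ⊔preds=[0,5]  new=[-1,5]  old=⊥  +wl: 2
  step 5. node 0  ⊔preds=[-1,5]  new=[-1,5]  old=[1,4]  +wl: 
  step 6. node 1  ⊔preds=[-1,5]  new=[-1,5]  old=[1,4]  +wl: 0,3
  step 7. node 2  ⊔preds=[-1,5]  new=[-2,5]  old=[0,5]  +wl: 1
  step 8. node 0  ⊔preds=[-2,5]  new=[-2,5]  old=[-1,5]  +wl: 2
  step 9. node 3  ⊔preds=[-2,5]  new=[-3,5]  old=[-1,5]  +wl: 0
  step 10. node 1  ⊔preds=[-3,5]  new=[-3,5]  old=[-1,5]  +wl: 3
  step 11. node 2  ⊔preds=[-3,5]  new=[-4,5]  old=[-2,5]  +wl: 1
  step 12. node 0  ⊔preds=[-4,5]  new=[-4,5]  old=[-2,5]  +wl: 2
  step 13. node 3  ⊔preds=[-4,5]  new=[-5,5]  old=[-3,5]  +wl: 0
  step 14. node 1  ⊔preds=[-5,5]  new=[-5,5]  old=[-3,5]  +wl: 3
  step 15. node 2  ⊔preds=[-5,5]  new=[-5,5]  old=[-4,5]  +wl: 1
  step 16. node 0  ⊔preds=[-5,5]  new=[-5,5]  old=[-4,5]  +wl: 2
  step 17. node 3  ⊔preds=[-5,5]  new=[-5,5]  stable
  step 18. node 1  ⊔preds=[-5,5]  new=[-5,5]  stable
  step 19. node 2  ⊔preds=[-5,5]  new=[-5,5]  stable

Least fixpoint reached:
  node 0: [-5,5]
  node 1: [-5,5]
  node 2: [-5,5]
  node 3: [-5,5]

19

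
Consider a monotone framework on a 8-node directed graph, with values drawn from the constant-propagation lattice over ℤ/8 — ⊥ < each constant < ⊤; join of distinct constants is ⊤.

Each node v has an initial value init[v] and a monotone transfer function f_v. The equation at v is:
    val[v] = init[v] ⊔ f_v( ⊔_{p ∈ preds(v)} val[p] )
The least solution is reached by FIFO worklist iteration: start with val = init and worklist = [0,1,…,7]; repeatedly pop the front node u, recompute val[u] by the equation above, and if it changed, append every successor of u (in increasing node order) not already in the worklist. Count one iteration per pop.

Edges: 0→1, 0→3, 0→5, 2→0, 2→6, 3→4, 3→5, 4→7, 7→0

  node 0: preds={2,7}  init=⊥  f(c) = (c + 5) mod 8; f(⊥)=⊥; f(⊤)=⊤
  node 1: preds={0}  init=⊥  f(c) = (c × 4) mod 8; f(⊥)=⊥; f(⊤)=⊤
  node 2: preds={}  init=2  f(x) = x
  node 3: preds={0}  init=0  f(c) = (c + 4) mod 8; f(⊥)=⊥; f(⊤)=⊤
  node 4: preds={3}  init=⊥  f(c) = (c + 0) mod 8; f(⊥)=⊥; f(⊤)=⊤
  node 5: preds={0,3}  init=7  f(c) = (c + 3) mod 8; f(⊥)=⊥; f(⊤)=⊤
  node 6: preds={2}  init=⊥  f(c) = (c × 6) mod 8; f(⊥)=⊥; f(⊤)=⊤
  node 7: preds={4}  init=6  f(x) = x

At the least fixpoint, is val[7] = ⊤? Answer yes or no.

Trace (9 dequeues):
  [1] u=0 | in ⊤ | out ⊤ | prev ⊥ | push {}
  [2] u=1 | in ⊤ | out ⊤ | prev ⊥ | push {}
  [3] u=2 | in ⊥ | out 2 | ==
  [4] u=3 | in ⊤ | out ⊤ | prev 0 | push {}
  [5] u=4 | in ⊤ | out ⊤ | prev ⊥ | push {}
  [6] u=5 | in ⊤ | out ⊤ | prev 7 | push {}
  [7] u=6 | in 2 | out 4 | prev ⊥ | push {}
  [8] u=7 | in ⊤ | out ⊤ | prev 6 | push {0}
  [9] u=0 | in ⊤ | out ⊤ | ==

Converged values:
  [0] ⊤
  [1] ⊤
  [2] 2
  [3] ⊤
  [4] ⊤
  [5] ⊤
  [6] 4
  [7] ⊤

yes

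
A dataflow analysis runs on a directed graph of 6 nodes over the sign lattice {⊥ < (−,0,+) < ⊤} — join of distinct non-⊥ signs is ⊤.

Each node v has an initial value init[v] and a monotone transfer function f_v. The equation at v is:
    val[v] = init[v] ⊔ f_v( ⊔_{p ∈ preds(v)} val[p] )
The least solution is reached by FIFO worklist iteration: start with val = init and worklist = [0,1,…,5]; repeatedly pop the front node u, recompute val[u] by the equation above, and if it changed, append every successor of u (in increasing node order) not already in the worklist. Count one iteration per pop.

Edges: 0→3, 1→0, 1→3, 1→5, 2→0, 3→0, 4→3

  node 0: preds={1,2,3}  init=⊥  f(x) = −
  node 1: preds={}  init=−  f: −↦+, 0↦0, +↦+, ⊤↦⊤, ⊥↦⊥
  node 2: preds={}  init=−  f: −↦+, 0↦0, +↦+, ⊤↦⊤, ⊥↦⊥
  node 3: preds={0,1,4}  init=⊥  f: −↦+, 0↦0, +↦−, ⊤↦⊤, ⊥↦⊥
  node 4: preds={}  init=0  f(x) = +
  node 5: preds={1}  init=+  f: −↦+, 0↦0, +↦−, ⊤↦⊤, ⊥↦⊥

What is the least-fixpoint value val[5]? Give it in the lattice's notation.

Worklist (8 pops):
  #1 pop 0: in=− → − (was ⊥); enqueue []
  #2 pop 1: in=⊥ → − (no change)
  #3 pop 2: in=⊥ → − (no change)
  #4 pop 3: in=⊤ → ⊤ (was ⊥); enqueue [0]
  #5 pop 4: in=⊥ → ⊤ (was 0); enqueue [3]
  #6 pop 5: in=− → + (no change)
  #7 pop 0: in=⊤ → − (no change)
  #8 pop 3: in=⊤ → ⊤ (no change)

Fixpoint:
  val[0] = −
  val[1] = −
  val[2] = −
  val[3] = ⊤
  val[4] = ⊤
  val[5] = +

+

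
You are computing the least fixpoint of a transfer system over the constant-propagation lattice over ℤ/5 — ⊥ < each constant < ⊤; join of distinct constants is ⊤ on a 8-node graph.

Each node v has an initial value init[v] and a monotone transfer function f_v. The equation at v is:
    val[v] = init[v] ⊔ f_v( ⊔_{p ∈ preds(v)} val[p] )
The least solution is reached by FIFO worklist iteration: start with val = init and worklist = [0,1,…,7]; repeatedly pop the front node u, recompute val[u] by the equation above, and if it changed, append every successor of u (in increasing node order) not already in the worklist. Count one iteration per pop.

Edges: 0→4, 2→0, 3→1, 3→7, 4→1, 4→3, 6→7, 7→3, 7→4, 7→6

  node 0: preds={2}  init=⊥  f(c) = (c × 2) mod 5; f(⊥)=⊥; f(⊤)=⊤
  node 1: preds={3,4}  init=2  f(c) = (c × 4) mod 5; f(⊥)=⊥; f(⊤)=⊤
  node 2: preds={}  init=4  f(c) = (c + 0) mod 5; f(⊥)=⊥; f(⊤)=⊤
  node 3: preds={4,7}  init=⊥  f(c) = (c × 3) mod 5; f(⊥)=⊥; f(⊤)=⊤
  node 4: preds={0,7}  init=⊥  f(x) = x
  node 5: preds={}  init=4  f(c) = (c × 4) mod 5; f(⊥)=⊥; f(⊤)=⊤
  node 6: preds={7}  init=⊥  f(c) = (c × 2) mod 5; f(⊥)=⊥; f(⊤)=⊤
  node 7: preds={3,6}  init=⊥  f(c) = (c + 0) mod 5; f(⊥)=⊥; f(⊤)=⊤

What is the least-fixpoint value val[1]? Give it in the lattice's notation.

Iteration log — 21 steps:
  step 1. node 0  ⊔preds=4  new=3  old=⊥  +wl: 
  step 2. node 1  ⊔preds=⊥  new=2  stable
  step 3. node 2  ⊔preds=⊥  new=4  stable
  step 4. node 3  ⊔preds=⊥  new=⊥  stable
  step 5. node 4  ⊔preds=3  new=3  old=⊥  +wl: 1,3
  step 6. node 5  ⊔preds=⊥  new=4  stable
  step 7. node 6  ⊔preds=⊥  new=⊥  stable
  step 8. node 7  ⊔preds=⊥  new=⊥  stable
  step 9. node 1  ⊔preds=3  new=2  stable
  step 10. node 3  ⊔preds=3  new=4  old=⊥  +wl: 1,7
  step 11. node 1  ⊔preds=⊤  new=⊤  old=2  +wl: 
  step 12. node 7  ⊔preds=4  new=4  old=⊥  +wl: 3,4,6
  step 13. node 3  ⊔preds=⊤  new=⊤  old=4  +wl: 1,7
  step 14. node 4  ⊔preds=⊤  new=⊤  old=3  +wl: 3
  step 15. node 6  ⊔preds=4  new=3  old=⊥  +wl: 
  step 16. node 1  ⊔preds=⊤  new=⊤  stable
  step 17. node 7  ⊔preds=⊤  new=⊤  old=4  +wl: 4,6
  step 18. node 3  ⊔preds=⊤  new=⊤  stable
  step 19. node 4  ⊔preds=⊤  new=⊤  stable
  step 20. node 6  ⊔preds=⊤  new=⊤  old=3  +wl: 7
  step 21. node 7  ⊔preds=⊤  new=⊤  stable

Least fixpoint reached:
  node 0: 3
  node 1: ⊤
  node 2: 4
  node 3: ⊤
  node 4: ⊤
  node 5: 4
  node 6: ⊤
  node 7: ⊤

⊤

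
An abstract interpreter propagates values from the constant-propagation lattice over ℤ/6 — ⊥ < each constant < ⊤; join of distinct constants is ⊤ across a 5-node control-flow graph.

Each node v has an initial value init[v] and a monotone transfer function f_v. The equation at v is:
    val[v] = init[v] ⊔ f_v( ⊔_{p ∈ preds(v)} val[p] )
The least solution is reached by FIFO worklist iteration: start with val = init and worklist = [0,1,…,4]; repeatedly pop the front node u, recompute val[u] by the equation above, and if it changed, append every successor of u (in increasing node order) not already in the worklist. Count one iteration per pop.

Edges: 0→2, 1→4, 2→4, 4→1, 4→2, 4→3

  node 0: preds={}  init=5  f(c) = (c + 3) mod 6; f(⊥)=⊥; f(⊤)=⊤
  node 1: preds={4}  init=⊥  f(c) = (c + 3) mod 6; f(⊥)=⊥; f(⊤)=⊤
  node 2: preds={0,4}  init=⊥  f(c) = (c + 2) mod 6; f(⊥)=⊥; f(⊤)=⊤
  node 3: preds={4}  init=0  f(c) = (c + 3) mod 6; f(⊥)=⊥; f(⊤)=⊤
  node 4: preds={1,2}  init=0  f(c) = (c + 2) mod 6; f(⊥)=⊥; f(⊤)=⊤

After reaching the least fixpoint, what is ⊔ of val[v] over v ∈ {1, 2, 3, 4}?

Iteration log — 9 steps:
  step 1. node 0  ⊔preds=⊥  new=5  stable
  step 2. node 1  ⊔preds=0  new=3  old=⊥  +wl: 
  step 3. node 2  ⊔preds=⊤  new=⊤  old=⊥  +wl: 
  step 4. node 3  ⊔preds=0  new=⊤  old=0  +wl: 
  step 5. node 4  ⊔preds=⊤  new=⊤  old=0  +wl: 1,2,3
  step 6. node 1  ⊔preds=⊤  new=⊤  old=3  +wl: 4
  step 7. node 2  ⊔preds=⊤  new=⊤  stable
  step 8. node 3  ⊔preds=⊤  new=⊤  stable
  step 9. node 4  ⊔preds=⊤  new=⊤  stable

Least fixpoint reached:
  node 0: 5
  node 1: ⊤
  node 2: ⊤
  node 3: ⊤
  node 4: ⊤

⊤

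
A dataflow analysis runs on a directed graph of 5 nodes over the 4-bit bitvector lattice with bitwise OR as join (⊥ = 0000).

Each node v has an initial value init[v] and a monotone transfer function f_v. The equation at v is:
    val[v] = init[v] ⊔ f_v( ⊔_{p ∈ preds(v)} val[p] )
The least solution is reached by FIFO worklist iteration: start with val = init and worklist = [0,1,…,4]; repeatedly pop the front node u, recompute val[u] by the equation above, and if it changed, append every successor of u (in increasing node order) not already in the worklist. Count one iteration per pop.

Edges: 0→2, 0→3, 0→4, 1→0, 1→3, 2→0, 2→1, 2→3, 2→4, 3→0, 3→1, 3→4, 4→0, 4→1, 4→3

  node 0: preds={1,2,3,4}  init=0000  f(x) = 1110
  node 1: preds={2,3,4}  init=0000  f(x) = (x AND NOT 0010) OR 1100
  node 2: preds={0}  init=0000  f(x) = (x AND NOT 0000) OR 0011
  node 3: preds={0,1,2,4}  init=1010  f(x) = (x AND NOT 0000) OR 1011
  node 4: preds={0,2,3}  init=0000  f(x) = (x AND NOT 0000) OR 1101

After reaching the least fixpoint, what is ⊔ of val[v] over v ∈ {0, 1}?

Worklist (9 pops):
  #1 pop 0: in=1010 → 1110 (was 0000); enqueue []
  #2 pop 1: in=1010 → 1100 (was 0000); enqueue [0]
  #3 pop 2: in=1110 → 1111 (was 0000); enqueue [1]
  #4 pop 3: in=1111 → 1111 (was 1010); enqueue []
  #5 pop 4: in=1111 → 1111 (was 0000); enqueue [3]
  #6 pop 0: in=1111 → 1110 (no change)
  #7 pop 1: in=1111 → 1101 (was 1100); enqueue [0]
  #8 pop 3: in=1111 → 1111 (no change)
  #9 pop 0: in=1111 → 1110 (no change)

Fixpoint:
  val[0] = 1110
  val[1] = 1101
  val[2] = 1111
  val[3] = 1111
  val[4] = 1111

1111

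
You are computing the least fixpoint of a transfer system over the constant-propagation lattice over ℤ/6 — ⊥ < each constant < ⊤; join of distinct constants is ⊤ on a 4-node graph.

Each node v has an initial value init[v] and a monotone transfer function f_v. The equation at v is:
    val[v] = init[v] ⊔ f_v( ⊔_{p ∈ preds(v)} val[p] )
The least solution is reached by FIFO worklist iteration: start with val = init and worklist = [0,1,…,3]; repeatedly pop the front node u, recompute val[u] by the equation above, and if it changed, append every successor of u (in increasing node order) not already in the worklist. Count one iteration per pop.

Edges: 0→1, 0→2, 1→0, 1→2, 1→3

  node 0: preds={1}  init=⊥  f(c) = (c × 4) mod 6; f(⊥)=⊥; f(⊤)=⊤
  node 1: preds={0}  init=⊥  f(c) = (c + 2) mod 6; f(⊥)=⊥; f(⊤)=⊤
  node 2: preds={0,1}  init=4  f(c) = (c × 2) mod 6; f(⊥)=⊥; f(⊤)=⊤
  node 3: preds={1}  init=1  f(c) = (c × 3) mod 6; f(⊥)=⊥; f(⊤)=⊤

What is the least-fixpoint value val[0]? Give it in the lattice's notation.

⊥

Worklist (4 pops):
  #1 pop 0: in=⊥ → ⊥ (no change)
  #2 pop 1: in=⊥ → ⊥ (no change)
  #3 pop 2: in=⊥ → 4 (no change)
  #4 pop 3: in=⊥ → 1 (no change)

Fixpoint:
  val[0] = ⊥
  val[1] = ⊥
  val[2] = 4
  val[3] = 1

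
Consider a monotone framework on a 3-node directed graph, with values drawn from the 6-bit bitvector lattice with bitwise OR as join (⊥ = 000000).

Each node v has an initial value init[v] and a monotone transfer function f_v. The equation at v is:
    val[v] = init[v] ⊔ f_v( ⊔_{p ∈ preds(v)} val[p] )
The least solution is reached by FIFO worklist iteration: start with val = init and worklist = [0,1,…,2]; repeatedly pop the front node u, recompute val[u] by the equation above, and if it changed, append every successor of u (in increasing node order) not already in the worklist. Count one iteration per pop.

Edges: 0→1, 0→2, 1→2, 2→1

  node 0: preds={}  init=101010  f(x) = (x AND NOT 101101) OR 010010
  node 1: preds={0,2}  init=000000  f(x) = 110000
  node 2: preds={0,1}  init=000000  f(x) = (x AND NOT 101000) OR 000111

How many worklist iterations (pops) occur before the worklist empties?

Iteration log — 4 steps:
  step 1. node 0  ⊔preds=000000  new=111010  old=101010  +wl: 
  step 2. node 1  ⊔preds=111010  new=110000  old=000000  +wl: 
  step 3. node 2  ⊔preds=111010  new=010111  old=000000  +wl: 1
  step 4. node 1  ⊔preds=111111  new=110000  stable

Least fixpoint reached:
  node 0: 111010
  node 1: 110000
  node 2: 010111

4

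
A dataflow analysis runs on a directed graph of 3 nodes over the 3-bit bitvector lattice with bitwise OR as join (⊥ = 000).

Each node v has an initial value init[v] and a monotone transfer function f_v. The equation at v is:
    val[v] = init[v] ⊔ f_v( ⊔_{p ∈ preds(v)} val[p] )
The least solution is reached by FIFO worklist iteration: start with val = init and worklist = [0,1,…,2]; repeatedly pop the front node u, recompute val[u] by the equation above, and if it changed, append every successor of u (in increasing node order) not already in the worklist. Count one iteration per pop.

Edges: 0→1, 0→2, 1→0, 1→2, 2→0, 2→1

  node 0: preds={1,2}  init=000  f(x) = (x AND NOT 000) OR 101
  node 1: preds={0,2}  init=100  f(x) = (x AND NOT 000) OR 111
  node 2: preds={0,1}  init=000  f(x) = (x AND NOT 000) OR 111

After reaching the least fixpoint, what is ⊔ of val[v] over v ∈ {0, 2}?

111

Iteration log — 6 steps:
  step 1. node 0  ⊔preds=100  new=101  old=000  +wl: 
  step 2. node 1  ⊔preds=101  new=111  old=100  +wl: 0
  step 3. node 2  ⊔preds=111  new=111  old=000  +wl: 1
  step 4. node 0  ⊔preds=111  new=111  old=101  +wl: 2
  step 5. node 1  ⊔preds=111  new=111  stable
  step 6. node 2  ⊔preds=111  new=111  stable

Least fixpoint reached:
  node 0: 111
  node 1: 111
  node 2: 111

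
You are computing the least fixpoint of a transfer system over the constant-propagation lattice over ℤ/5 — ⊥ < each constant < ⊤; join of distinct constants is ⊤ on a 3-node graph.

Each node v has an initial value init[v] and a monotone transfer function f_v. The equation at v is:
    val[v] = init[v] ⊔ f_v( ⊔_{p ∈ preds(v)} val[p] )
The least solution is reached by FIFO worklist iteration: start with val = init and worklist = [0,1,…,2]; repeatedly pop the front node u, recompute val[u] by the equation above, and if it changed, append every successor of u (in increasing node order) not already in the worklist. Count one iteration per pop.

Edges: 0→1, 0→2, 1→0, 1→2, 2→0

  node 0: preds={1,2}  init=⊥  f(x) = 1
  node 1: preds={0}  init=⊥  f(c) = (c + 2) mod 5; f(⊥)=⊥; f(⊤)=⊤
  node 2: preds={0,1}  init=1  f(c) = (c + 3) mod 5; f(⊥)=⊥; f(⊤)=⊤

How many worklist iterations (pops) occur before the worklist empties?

4

Trace (4 dequeues):
  [1] u=0 | in 1 | out 1 | prev ⊥ | push {}
  [2] u=1 | in 1 | out 3 | prev ⊥ | push {0}
  [3] u=2 | in ⊤ | out ⊤ | prev 1 | push {}
  [4] u=0 | in ⊤ | out 1 | ==

Converged values:
  [0] 1
  [1] 3
  [2] ⊤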